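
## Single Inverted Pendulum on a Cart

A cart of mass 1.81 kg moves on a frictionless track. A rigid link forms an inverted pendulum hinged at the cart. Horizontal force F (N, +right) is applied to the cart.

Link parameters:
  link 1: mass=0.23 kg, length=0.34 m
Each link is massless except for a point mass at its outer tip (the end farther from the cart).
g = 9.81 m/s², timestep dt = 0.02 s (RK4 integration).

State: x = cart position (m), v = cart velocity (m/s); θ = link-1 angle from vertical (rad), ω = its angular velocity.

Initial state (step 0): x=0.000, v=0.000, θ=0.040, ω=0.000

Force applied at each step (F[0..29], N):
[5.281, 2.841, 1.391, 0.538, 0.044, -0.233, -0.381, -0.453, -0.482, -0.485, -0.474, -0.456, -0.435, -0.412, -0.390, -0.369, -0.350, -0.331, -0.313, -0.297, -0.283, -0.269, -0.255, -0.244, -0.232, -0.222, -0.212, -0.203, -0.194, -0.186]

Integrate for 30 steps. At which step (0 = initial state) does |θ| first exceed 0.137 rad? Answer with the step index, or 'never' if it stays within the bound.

apply F[0]=+5.281 → step 1: x=0.001, v=0.057, θ=0.039, ω=-0.146
apply F[1]=+2.841 → step 2: x=0.002, v=0.088, θ=0.035, ω=-0.214
apply F[2]=+1.391 → step 3: x=0.004, v=0.102, θ=0.030, ω=-0.238
apply F[3]=+0.538 → step 4: x=0.006, v=0.108, θ=0.026, ω=-0.237
apply F[4]=+0.044 → step 5: x=0.008, v=0.108, θ=0.021, ω=-0.223
apply F[5]=-0.233 → step 6: x=0.010, v=0.104, θ=0.017, ω=-0.204
apply F[6]=-0.381 → step 7: x=0.012, v=0.100, θ=0.013, ω=-0.182
apply F[7]=-0.453 → step 8: x=0.014, v=0.095, θ=0.010, ω=-0.159
apply F[8]=-0.482 → step 9: x=0.016, v=0.089, θ=0.007, ω=-0.139
apply F[9]=-0.485 → step 10: x=0.018, v=0.084, θ=0.004, ω=-0.119
apply F[10]=-0.474 → step 11: x=0.019, v=0.078, θ=0.002, ω=-0.102
apply F[11]=-0.456 → step 12: x=0.021, v=0.073, θ=-0.000, ω=-0.087
apply F[12]=-0.435 → step 13: x=0.022, v=0.068, θ=-0.002, ω=-0.073
apply F[13]=-0.412 → step 14: x=0.024, v=0.064, θ=-0.003, ω=-0.061
apply F[14]=-0.390 → step 15: x=0.025, v=0.060, θ=-0.004, ω=-0.051
apply F[15]=-0.369 → step 16: x=0.026, v=0.056, θ=-0.005, ω=-0.042
apply F[16]=-0.350 → step 17: x=0.027, v=0.052, θ=-0.006, ω=-0.034
apply F[17]=-0.331 → step 18: x=0.028, v=0.049, θ=-0.006, ω=-0.028
apply F[18]=-0.313 → step 19: x=0.029, v=0.045, θ=-0.007, ω=-0.022
apply F[19]=-0.297 → step 20: x=0.030, v=0.042, θ=-0.007, ω=-0.017
apply F[20]=-0.283 → step 21: x=0.031, v=0.039, θ=-0.008, ω=-0.012
apply F[21]=-0.269 → step 22: x=0.032, v=0.036, θ=-0.008, ω=-0.009
apply F[22]=-0.255 → step 23: x=0.032, v=0.034, θ=-0.008, ω=-0.006
apply F[23]=-0.244 → step 24: x=0.033, v=0.031, θ=-0.008, ω=-0.003
apply F[24]=-0.232 → step 25: x=0.034, v=0.029, θ=-0.008, ω=-0.001
apply F[25]=-0.222 → step 26: x=0.034, v=0.027, θ=-0.008, ω=0.001
apply F[26]=-0.212 → step 27: x=0.035, v=0.025, θ=-0.008, ω=0.003
apply F[27]=-0.203 → step 28: x=0.035, v=0.023, θ=-0.008, ω=0.004
apply F[28]=-0.194 → step 29: x=0.036, v=0.021, θ=-0.008, ω=0.006
apply F[29]=-0.186 → step 30: x=0.036, v=0.019, θ=-0.008, ω=0.007
max |θ| = 0.040 ≤ 0.137 over all 31 states.

Answer: never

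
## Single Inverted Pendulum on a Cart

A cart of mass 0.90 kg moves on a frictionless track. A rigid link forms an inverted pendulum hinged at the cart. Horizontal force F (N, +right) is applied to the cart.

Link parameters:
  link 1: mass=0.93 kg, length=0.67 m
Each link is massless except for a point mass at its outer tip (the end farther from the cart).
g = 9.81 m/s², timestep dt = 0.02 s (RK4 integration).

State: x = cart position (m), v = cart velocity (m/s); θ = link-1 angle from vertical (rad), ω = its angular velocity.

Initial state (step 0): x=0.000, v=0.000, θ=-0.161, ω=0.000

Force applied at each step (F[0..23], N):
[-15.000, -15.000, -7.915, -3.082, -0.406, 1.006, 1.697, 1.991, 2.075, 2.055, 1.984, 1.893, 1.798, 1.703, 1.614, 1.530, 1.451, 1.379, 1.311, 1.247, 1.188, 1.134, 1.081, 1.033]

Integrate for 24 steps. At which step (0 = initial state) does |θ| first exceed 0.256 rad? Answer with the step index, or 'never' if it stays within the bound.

apply F[0]=-15.000 → step 1: x=-0.003, v=-0.294, θ=-0.157, ω=0.387
apply F[1]=-15.000 → step 2: x=-0.012, v=-0.591, θ=-0.145, ω=0.780
apply F[2]=-7.915 → step 3: x=-0.025, v=-0.738, θ=-0.128, ω=0.957
apply F[3]=-3.082 → step 4: x=-0.040, v=-0.783, θ=-0.109, ω=0.990
apply F[4]=-0.406 → step 5: x=-0.056, v=-0.774, θ=-0.089, ω=0.947
apply F[5]=+1.006 → step 6: x=-0.071, v=-0.736, θ=-0.071, ω=0.868
apply F[6]=+1.697 → step 7: x=-0.085, v=-0.687, θ=-0.055, ω=0.776
apply F[7]=+1.991 → step 8: x=-0.098, v=-0.633, θ=-0.040, ω=0.682
apply F[8]=+2.075 → step 9: x=-0.110, v=-0.581, θ=-0.027, ω=0.594
apply F[9]=+2.055 → step 10: x=-0.122, v=-0.531, θ=-0.016, ω=0.513
apply F[10]=+1.984 → step 11: x=-0.132, v=-0.484, θ=-0.007, ω=0.441
apply F[11]=+1.893 → step 12: x=-0.141, v=-0.442, θ=0.001, ω=0.376
apply F[12]=+1.798 → step 13: x=-0.149, v=-0.403, θ=0.008, ω=0.319
apply F[13]=+1.703 → step 14: x=-0.157, v=-0.367, θ=0.014, ω=0.270
apply F[14]=+1.614 → step 15: x=-0.164, v=-0.335, θ=0.019, ω=0.226
apply F[15]=+1.530 → step 16: x=-0.171, v=-0.305, θ=0.023, ω=0.188
apply F[16]=+1.451 → step 17: x=-0.176, v=-0.278, θ=0.027, ω=0.155
apply F[17]=+1.379 → step 18: x=-0.182, v=-0.253, θ=0.029, ω=0.126
apply F[18]=+1.311 → step 19: x=-0.187, v=-0.230, θ=0.032, ω=0.100
apply F[19]=+1.247 → step 20: x=-0.191, v=-0.209, θ=0.033, ω=0.079
apply F[20]=+1.188 → step 21: x=-0.195, v=-0.189, θ=0.035, ω=0.060
apply F[21]=+1.134 → step 22: x=-0.198, v=-0.171, θ=0.036, ω=0.043
apply F[22]=+1.081 → step 23: x=-0.202, v=-0.155, θ=0.037, ω=0.029
apply F[23]=+1.033 → step 24: x=-0.205, v=-0.139, θ=0.037, ω=0.017
max |θ| = 0.161 ≤ 0.256 over all 25 states.

Answer: never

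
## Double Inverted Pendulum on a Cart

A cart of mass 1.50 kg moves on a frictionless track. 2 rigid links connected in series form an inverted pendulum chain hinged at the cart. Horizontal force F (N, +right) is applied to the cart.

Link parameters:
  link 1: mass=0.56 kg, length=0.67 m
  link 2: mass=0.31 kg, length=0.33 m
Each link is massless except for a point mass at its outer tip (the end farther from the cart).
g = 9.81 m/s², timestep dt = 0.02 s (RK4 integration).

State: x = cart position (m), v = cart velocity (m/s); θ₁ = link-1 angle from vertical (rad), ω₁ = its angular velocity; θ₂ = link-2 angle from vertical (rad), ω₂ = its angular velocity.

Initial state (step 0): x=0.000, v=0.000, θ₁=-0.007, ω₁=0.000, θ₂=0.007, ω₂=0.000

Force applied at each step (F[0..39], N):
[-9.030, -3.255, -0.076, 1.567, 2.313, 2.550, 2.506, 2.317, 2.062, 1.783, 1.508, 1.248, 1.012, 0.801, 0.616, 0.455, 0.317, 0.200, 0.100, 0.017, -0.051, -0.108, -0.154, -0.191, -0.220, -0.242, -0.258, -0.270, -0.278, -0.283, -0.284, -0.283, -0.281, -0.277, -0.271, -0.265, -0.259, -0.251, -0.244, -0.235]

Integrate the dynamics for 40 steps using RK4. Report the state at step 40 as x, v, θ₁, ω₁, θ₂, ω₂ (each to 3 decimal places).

apply F[0]=-9.030 → step 1: x=-0.001, v=-0.120, θ₁=-0.005, ω₁=0.175, θ₂=0.007, ω₂=0.012
apply F[1]=-3.255 → step 2: x=-0.004, v=-0.163, θ₁=-0.001, ω₁=0.236, θ₂=0.007, ω₂=0.022
apply F[2]=-0.076 → step 3: x=-0.007, v=-0.164, θ₁=0.004, ω₁=0.237, θ₂=0.008, ω₂=0.028
apply F[3]=+1.567 → step 4: x=-0.010, v=-0.144, θ₁=0.008, ω₁=0.208, θ₂=0.009, ω₂=0.030
apply F[4]=+2.313 → step 5: x=-0.013, v=-0.114, θ₁=0.012, ω₁=0.167, θ₂=0.009, ω₂=0.029
apply F[5]=+2.550 → step 6: x=-0.015, v=-0.081, θ₁=0.015, ω₁=0.123, θ₂=0.010, ω₂=0.026
apply F[6]=+2.506 → step 7: x=-0.016, v=-0.050, θ₁=0.017, ω₁=0.081, θ₂=0.010, ω₂=0.021
apply F[7]=+2.317 → step 8: x=-0.017, v=-0.021, θ₁=0.018, ω₁=0.044, θ₂=0.011, ω₂=0.014
apply F[8]=+2.062 → step 9: x=-0.017, v=0.005, θ₁=0.019, ω₁=0.013, θ₂=0.011, ω₂=0.007
apply F[9]=+1.783 → step 10: x=-0.017, v=0.026, θ₁=0.019, ω₁=-0.012, θ₂=0.011, ω₂=-0.000
apply F[10]=+1.508 → step 11: x=-0.016, v=0.044, θ₁=0.018, ω₁=-0.033, θ₂=0.011, ω₂=-0.007
apply F[11]=+1.248 → step 12: x=-0.015, v=0.059, θ₁=0.017, ω₁=-0.048, θ₂=0.011, ω₂=-0.014
apply F[12]=+1.012 → step 13: x=-0.014, v=0.070, θ₁=0.016, ω₁=-0.060, θ₂=0.010, ω₂=-0.019
apply F[13]=+0.801 → step 14: x=-0.012, v=0.079, θ₁=0.015, ω₁=-0.067, θ₂=0.010, ω₂=-0.025
apply F[14]=+0.616 → step 15: x=-0.011, v=0.086, θ₁=0.014, ω₁=-0.072, θ₂=0.009, ω₂=-0.029
apply F[15]=+0.455 → step 16: x=-0.009, v=0.091, θ₁=0.012, ω₁=-0.075, θ₂=0.009, ω₂=-0.032
apply F[16]=+0.317 → step 17: x=-0.007, v=0.093, θ₁=0.011, ω₁=-0.075, θ₂=0.008, ω₂=-0.035
apply F[17]=+0.200 → step 18: x=-0.005, v=0.095, θ₁=0.009, ω₁=-0.075, θ₂=0.007, ω₂=-0.037
apply F[18]=+0.100 → step 19: x=-0.003, v=0.095, θ₁=0.008, ω₁=-0.072, θ₂=0.006, ω₂=-0.039
apply F[19]=+0.017 → step 20: x=-0.001, v=0.095, θ₁=0.006, ω₁=-0.069, θ₂=0.006, ω₂=-0.039
apply F[20]=-0.051 → step 21: x=0.001, v=0.094, θ₁=0.005, ω₁=-0.066, θ₂=0.005, ω₂=-0.040
apply F[21]=-0.108 → step 22: x=0.002, v=0.092, θ₁=0.004, ω₁=-0.062, θ₂=0.004, ω₂=-0.039
apply F[22]=-0.154 → step 23: x=0.004, v=0.089, θ₁=0.002, ω₁=-0.058, θ₂=0.003, ω₂=-0.039
apply F[23]=-0.191 → step 24: x=0.006, v=0.086, θ₁=0.001, ω₁=-0.053, θ₂=0.003, ω₂=-0.037
apply F[24]=-0.220 → step 25: x=0.008, v=0.083, θ₁=0.000, ω₁=-0.049, θ₂=0.002, ω₂=-0.036
apply F[25]=-0.242 → step 26: x=0.009, v=0.080, θ₁=-0.001, ω₁=-0.044, θ₂=0.001, ω₂=-0.034
apply F[26]=-0.258 → step 27: x=0.011, v=0.077, θ₁=-0.002, ω₁=-0.040, θ₂=0.000, ω₂=-0.033
apply F[27]=-0.270 → step 28: x=0.012, v=0.074, θ₁=-0.002, ω₁=-0.036, θ₂=-0.000, ω₂=-0.031
apply F[28]=-0.278 → step 29: x=0.014, v=0.070, θ₁=-0.003, ω₁=-0.032, θ₂=-0.001, ω₂=-0.029
apply F[29]=-0.283 → step 30: x=0.015, v=0.067, θ₁=-0.004, ω₁=-0.028, θ₂=-0.001, ω₂=-0.027
apply F[30]=-0.284 → step 31: x=0.017, v=0.063, θ₁=-0.004, ω₁=-0.024, θ₂=-0.002, ω₂=-0.025
apply F[31]=-0.283 → step 32: x=0.018, v=0.060, θ₁=-0.005, ω₁=-0.021, θ₂=-0.002, ω₂=-0.023
apply F[32]=-0.281 → step 33: x=0.019, v=0.057, θ₁=-0.005, ω₁=-0.018, θ₂=-0.003, ω₂=-0.021
apply F[33]=-0.277 → step 34: x=0.020, v=0.054, θ₁=-0.005, ω₁=-0.015, θ₂=-0.003, ω₂=-0.019
apply F[34]=-0.271 → step 35: x=0.021, v=0.051, θ₁=-0.006, ω₁=-0.013, θ₂=-0.003, ω₂=-0.017
apply F[35]=-0.265 → step 36: x=0.022, v=0.048, θ₁=-0.006, ω₁=-0.010, θ₂=-0.004, ω₂=-0.015
apply F[36]=-0.259 → step 37: x=0.023, v=0.045, θ₁=-0.006, ω₁=-0.008, θ₂=-0.004, ω₂=-0.013
apply F[37]=-0.251 → step 38: x=0.024, v=0.042, θ₁=-0.006, ω₁=-0.006, θ₂=-0.004, ω₂=-0.011
apply F[38]=-0.244 → step 39: x=0.025, v=0.040, θ₁=-0.006, ω₁=-0.005, θ₂=-0.005, ω₂=-0.010
apply F[39]=-0.235 → step 40: x=0.025, v=0.037, θ₁=-0.006, ω₁=-0.003, θ₂=-0.005, ω₂=-0.008

Answer: x=0.025, v=0.037, θ₁=-0.006, ω₁=-0.003, θ₂=-0.005, ω₂=-0.008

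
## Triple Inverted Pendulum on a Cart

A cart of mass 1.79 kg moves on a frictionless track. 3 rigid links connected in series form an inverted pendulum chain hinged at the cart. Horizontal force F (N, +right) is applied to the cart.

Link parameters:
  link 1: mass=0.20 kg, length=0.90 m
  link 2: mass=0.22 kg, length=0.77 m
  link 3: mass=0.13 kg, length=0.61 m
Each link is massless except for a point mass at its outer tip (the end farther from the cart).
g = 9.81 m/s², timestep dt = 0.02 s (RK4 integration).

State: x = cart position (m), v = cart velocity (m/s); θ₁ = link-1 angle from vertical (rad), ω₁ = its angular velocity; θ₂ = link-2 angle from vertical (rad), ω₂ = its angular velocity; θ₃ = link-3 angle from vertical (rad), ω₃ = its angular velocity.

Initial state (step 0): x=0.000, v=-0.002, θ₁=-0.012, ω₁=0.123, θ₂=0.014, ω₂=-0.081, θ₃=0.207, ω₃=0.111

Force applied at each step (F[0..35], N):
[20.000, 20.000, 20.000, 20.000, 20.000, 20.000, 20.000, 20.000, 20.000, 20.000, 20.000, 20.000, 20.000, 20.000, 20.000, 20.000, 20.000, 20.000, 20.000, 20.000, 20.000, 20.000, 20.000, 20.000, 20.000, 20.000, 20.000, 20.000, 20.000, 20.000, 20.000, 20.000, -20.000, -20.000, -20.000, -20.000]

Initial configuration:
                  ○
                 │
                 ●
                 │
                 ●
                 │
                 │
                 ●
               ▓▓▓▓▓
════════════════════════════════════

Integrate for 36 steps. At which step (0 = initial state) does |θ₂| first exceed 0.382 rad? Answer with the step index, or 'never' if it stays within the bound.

apply F[0]=+20.000 → step 1: x=0.002, v=0.222, θ₁=-0.012, ω₁=-0.138, θ₂=0.012, ω₂=-0.092, θ₃=0.210, ω₃=0.207
apply F[1]=+20.000 → step 2: x=0.009, v=0.446, θ₁=-0.018, ω₁=-0.399, θ₂=0.010, ω₂=-0.102, θ₃=0.215, ω₃=0.304
apply F[2]=+20.000 → step 3: x=0.020, v=0.671, θ₁=-0.028, ω₁=-0.665, θ₂=0.008, ω₂=-0.110, θ₃=0.222, ω₃=0.401
apply F[3]=+20.000 → step 4: x=0.036, v=0.897, θ₁=-0.044, ω₁=-0.937, θ₂=0.006, ω₂=-0.111, θ₃=0.231, ω₃=0.498
apply F[4]=+20.000 → step 5: x=0.056, v=1.123, θ₁=-0.066, ω₁=-1.218, θ₂=0.004, ω₂=-0.104, θ₃=0.242, ω₃=0.591
apply F[5]=+20.000 → step 6: x=0.081, v=1.349, θ₁=-0.093, ω₁=-1.507, θ₂=0.002, ω₂=-0.088, θ₃=0.255, ω₃=0.676
apply F[6]=+20.000 → step 7: x=0.110, v=1.577, θ₁=-0.126, ω₁=-1.806, θ₂=0.000, ω₂=-0.063, θ₃=0.269, ω₃=0.751
apply F[7]=+20.000 → step 8: x=0.144, v=1.804, θ₁=-0.165, ω₁=-2.110, θ₂=-0.001, ω₂=-0.035, θ₃=0.285, ω₃=0.809
apply F[8]=+20.000 → step 9: x=0.182, v=2.030, θ₁=-0.210, ω₁=-2.415, θ₂=-0.001, ω₂=-0.011, θ₃=0.301, ω₃=0.846
apply F[9]=+20.000 → step 10: x=0.225, v=2.255, θ₁=-0.262, ω₁=-2.714, θ₂=-0.001, ω₂=0.000, θ₃=0.319, ω₃=0.858
apply F[10]=+20.000 → step 11: x=0.272, v=2.476, θ₁=-0.319, ω₁=-3.001, θ₂=-0.001, ω₂=-0.015, θ₃=0.336, ω₃=0.840
apply F[11]=+20.000 → step 12: x=0.324, v=2.694, θ₁=-0.382, ω₁=-3.268, θ₂=-0.002, ω₂=-0.069, θ₃=0.352, ω₃=0.794
apply F[12]=+20.000 → step 13: x=0.380, v=2.907, θ₁=-0.449, ω₁=-3.511, θ₂=-0.004, ω₂=-0.173, θ₃=0.367, ω₃=0.722
apply F[13]=+20.000 → step 14: x=0.440, v=3.114, θ₁=-0.522, ω₁=-3.727, θ₂=-0.009, ω₂=-0.333, θ₃=0.381, ω₃=0.626
apply F[14]=+20.000 → step 15: x=0.504, v=3.315, θ₁=-0.598, ω₁=-3.917, θ₂=-0.018, ω₂=-0.554, θ₃=0.392, ω₃=0.510
apply F[15]=+20.000 → step 16: x=0.573, v=3.510, θ₁=-0.678, ω₁=-4.081, θ₂=-0.032, ω₂=-0.837, θ₃=0.401, ω₃=0.377
apply F[16]=+20.000 → step 17: x=0.645, v=3.699, θ₁=-0.761, ω₁=-4.220, θ₂=-0.052, ω₂=-1.179, θ₃=0.407, ω₃=0.227
apply F[17]=+20.000 → step 18: x=0.721, v=3.882, θ₁=-0.847, ω₁=-4.334, θ₂=-0.079, ω₂=-1.578, θ₃=0.410, ω₃=0.060
apply F[18]=+20.000 → step 19: x=0.800, v=4.058, θ₁=-0.935, ω₁=-4.420, θ₂=-0.115, ω₂=-2.031, θ₃=0.409, ω₃=-0.128
apply F[19]=+20.000 → step 20: x=0.883, v=4.228, θ₁=-1.024, ω₁=-4.476, θ₂=-0.161, ω₂=-2.533, θ₃=0.405, ω₃=-0.343
apply F[20]=+20.000 → step 21: x=0.969, v=4.393, θ₁=-1.113, ω₁=-4.496, θ₂=-0.217, ω₂=-3.076, θ₃=0.395, ω₃=-0.594
apply F[21]=+20.000 → step 22: x=1.059, v=4.551, θ₁=-1.203, ω₁=-4.472, θ₂=-0.284, ω₂=-3.655, θ₃=0.381, ω₃=-0.892
apply F[22]=+20.000 → step 23: x=1.151, v=4.704, θ₁=-1.292, ω₁=-4.398, θ₂=-0.363, ω₂=-4.258, θ₃=0.359, ω₃=-1.252
apply F[23]=+20.000 → step 24: x=1.247, v=4.852, θ₁=-1.379, ω₁=-4.265, θ₂=-0.455, ω₂=-4.878, θ₃=0.330, ω₃=-1.691
apply F[24]=+20.000 → step 25: x=1.345, v=4.995, θ₁=-1.462, ω₁=-4.066, θ₂=-0.559, ω₂=-5.503, θ₃=0.291, ω₃=-2.232
apply F[25]=+20.000 → step 26: x=1.446, v=5.133, θ₁=-1.541, ω₁=-3.796, θ₂=-0.675, ω₂=-6.122, θ₃=0.240, ω₃=-2.899
apply F[26]=+20.000 → step 27: x=1.550, v=5.264, θ₁=-1.613, ω₁=-3.453, θ₂=-0.803, ω₂=-6.724, θ₃=0.174, ω₃=-3.718
apply F[27]=+20.000 → step 28: x=1.657, v=5.388, θ₁=-1.679, ω₁=-3.042, θ₂=-0.944, ω₂=-7.293, θ₃=0.090, ω₃=-4.720
apply F[28]=+20.000 → step 29: x=1.766, v=5.500, θ₁=-1.735, ω₁=-2.578, θ₂=-1.095, ω₂=-7.802, θ₃=-0.016, ω₃=-5.942
apply F[29]=+20.000 → step 30: x=1.877, v=5.596, θ₁=-1.781, ω₁=-2.090, θ₂=-1.255, ω₂=-8.199, θ₃=-0.150, ω₃=-7.417
apply F[30]=+20.000 → step 31: x=1.990, v=5.672, θ₁=-1.819, ω₁=-1.635, θ₂=-1.421, ω₂=-8.391, θ₃=-0.315, ω₃=-9.168
apply F[31]=+20.000 → step 32: x=2.104, v=5.726, θ₁=-1.848, ω₁=-1.291, θ₂=-1.588, ω₂=-8.235, θ₃=-0.518, ω₃=-11.166
apply F[32]=-20.000 → step 33: x=2.215, v=5.396, θ₁=-1.874, ω₁=-1.340, θ₂=-1.746, ω₂=-7.516, θ₃=-0.757, ω₃=-12.763
apply F[33]=-20.000 → step 34: x=2.319, v=5.058, θ₁=-1.902, ω₁=-1.565, θ₂=-1.887, ω₂=-6.475, θ₃=-1.028, ω₃=-14.322
apply F[34]=-20.000 → step 35: x=2.417, v=4.705, θ₁=-1.937, ω₁=-1.950, θ₂=-2.004, ω₂=-5.186, θ₃=-1.330, ω₃=-15.811
apply F[35]=-20.000 → step 36: x=2.507, v=4.323, θ₁=-1.981, ω₁=-2.492, θ₂=-2.094, ω₂=-3.820, θ₃=-1.660, ω₃=-17.168
|θ₂| = 0.455 > 0.382 first at step 24.

Answer: 24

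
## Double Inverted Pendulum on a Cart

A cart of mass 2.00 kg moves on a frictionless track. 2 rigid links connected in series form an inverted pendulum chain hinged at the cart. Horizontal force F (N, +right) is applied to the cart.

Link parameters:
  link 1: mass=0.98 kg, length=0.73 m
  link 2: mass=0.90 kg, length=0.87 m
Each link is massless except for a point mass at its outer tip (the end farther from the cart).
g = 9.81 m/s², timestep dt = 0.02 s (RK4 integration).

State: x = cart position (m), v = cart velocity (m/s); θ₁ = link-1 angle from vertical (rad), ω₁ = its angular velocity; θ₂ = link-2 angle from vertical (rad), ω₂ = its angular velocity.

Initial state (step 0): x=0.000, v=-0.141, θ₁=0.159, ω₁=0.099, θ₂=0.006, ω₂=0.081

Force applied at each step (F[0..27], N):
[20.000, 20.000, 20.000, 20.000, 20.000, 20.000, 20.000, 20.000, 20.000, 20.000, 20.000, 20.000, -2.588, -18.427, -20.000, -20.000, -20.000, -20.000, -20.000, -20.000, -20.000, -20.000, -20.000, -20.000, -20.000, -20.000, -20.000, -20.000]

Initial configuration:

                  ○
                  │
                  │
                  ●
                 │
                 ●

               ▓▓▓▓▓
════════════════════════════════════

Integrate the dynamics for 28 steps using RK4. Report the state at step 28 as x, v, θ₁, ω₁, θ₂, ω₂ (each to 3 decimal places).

Answer: x=0.522, v=-0.103, θ₁=-0.567, ω₁=-1.612, θ₂=-0.074, ω₂=0.894

Derivation:
apply F[0]=+20.000 → step 1: x=-0.001, v=0.027, θ₁=0.160, ω₁=-0.044, θ₂=0.007, ω₂=0.009
apply F[1]=+20.000 → step 2: x=0.001, v=0.195, θ₁=0.157, ω₁=-0.189, θ₂=0.006, ω₂=-0.063
apply F[2]=+20.000 → step 3: x=0.007, v=0.364, θ₁=0.152, ω₁=-0.336, θ₂=0.004, ω₂=-0.134
apply F[3]=+20.000 → step 4: x=0.016, v=0.534, θ₁=0.144, ω₁=-0.489, θ₂=0.001, ω₂=-0.202
apply F[4]=+20.000 → step 5: x=0.028, v=0.707, θ₁=0.132, ω₁=-0.651, θ₂=-0.004, ω₂=-0.266
apply F[5]=+20.000 → step 6: x=0.044, v=0.883, θ₁=0.118, ω₁=-0.823, θ₂=-0.010, ω₂=-0.325
apply F[6]=+20.000 → step 7: x=0.063, v=1.063, θ₁=0.099, ω₁=-1.008, θ₂=-0.017, ω₂=-0.378
apply F[7]=+20.000 → step 8: x=0.086, v=1.247, θ₁=0.077, ω₁=-1.210, θ₂=-0.025, ω₂=-0.424
apply F[8]=+20.000 → step 9: x=0.113, v=1.436, θ₁=0.051, ω₁=-1.431, θ₂=-0.034, ω₂=-0.461
apply F[9]=+20.000 → step 10: x=0.144, v=1.630, θ₁=0.020, ω₁=-1.672, θ₂=-0.043, ω₂=-0.488
apply F[10]=+20.000 → step 11: x=0.179, v=1.830, θ₁=-0.016, ω₁=-1.936, θ₂=-0.053, ω₂=-0.504
apply F[11]=+20.000 → step 12: x=0.217, v=2.034, θ₁=-0.058, ω₁=-2.221, θ₂=-0.063, ω₂=-0.510
apply F[12]=-2.588 → step 13: x=0.258, v=2.018, θ₁=-0.102, ω₁=-2.222, θ₂=-0.073, ω₂=-0.507
apply F[13]=-18.427 → step 14: x=0.296, v=1.850, θ₁=-0.145, ω₁=-2.036, θ₂=-0.083, ω₂=-0.492
apply F[14]=-20.000 → step 15: x=0.332, v=1.676, θ₁=-0.184, ω₁=-1.859, θ₂=-0.093, ω₂=-0.465
apply F[15]=-20.000 → step 16: x=0.363, v=1.509, θ₁=-0.219, ω₁=-1.712, θ₂=-0.102, ω₂=-0.424
apply F[16]=-20.000 → step 17: x=0.392, v=1.349, θ₁=-0.252, ω₁=-1.592, θ₂=-0.110, ω₂=-0.372
apply F[17]=-20.000 → step 18: x=0.417, v=1.196, θ₁=-0.283, ω₁=-1.497, θ₂=-0.117, ω₂=-0.307
apply F[18]=-20.000 → step 19: x=0.440, v=1.050, θ₁=-0.312, ω₁=-1.426, θ₂=-0.122, ω₂=-0.232
apply F[19]=-20.000 → step 20: x=0.459, v=0.909, θ₁=-0.340, ω₁=-1.377, θ₂=-0.126, ω₂=-0.145
apply F[20]=-20.000 → step 21: x=0.476, v=0.772, θ₁=-0.368, ω₁=-1.349, θ₂=-0.128, ω₂=-0.049
apply F[21]=-20.000 → step 22: x=0.490, v=0.640, θ₁=-0.394, ω₁=-1.340, θ₂=-0.128, ω₂=0.058
apply F[22]=-20.000 → step 23: x=0.502, v=0.511, θ₁=-0.421, ω₁=-1.348, θ₂=-0.125, ω₂=0.175
apply F[23]=-20.000 → step 24: x=0.511, v=0.385, θ₁=-0.448, ω₁=-1.374, θ₂=-0.121, ω₂=0.302
apply F[24]=-20.000 → step 25: x=0.517, v=0.262, θ₁=-0.476, ω₁=-1.415, θ₂=-0.113, ω₂=0.438
apply F[25]=-20.000 → step 26: x=0.521, v=0.139, θ₁=-0.505, ω₁=-1.469, θ₂=-0.103, ω₂=0.582
apply F[26]=-20.000 → step 27: x=0.523, v=0.018, θ₁=-0.535, ω₁=-1.535, θ₂=-0.090, ω₂=0.735
apply F[27]=-20.000 → step 28: x=0.522, v=-0.103, θ₁=-0.567, ω₁=-1.612, θ₂=-0.074, ω₂=0.894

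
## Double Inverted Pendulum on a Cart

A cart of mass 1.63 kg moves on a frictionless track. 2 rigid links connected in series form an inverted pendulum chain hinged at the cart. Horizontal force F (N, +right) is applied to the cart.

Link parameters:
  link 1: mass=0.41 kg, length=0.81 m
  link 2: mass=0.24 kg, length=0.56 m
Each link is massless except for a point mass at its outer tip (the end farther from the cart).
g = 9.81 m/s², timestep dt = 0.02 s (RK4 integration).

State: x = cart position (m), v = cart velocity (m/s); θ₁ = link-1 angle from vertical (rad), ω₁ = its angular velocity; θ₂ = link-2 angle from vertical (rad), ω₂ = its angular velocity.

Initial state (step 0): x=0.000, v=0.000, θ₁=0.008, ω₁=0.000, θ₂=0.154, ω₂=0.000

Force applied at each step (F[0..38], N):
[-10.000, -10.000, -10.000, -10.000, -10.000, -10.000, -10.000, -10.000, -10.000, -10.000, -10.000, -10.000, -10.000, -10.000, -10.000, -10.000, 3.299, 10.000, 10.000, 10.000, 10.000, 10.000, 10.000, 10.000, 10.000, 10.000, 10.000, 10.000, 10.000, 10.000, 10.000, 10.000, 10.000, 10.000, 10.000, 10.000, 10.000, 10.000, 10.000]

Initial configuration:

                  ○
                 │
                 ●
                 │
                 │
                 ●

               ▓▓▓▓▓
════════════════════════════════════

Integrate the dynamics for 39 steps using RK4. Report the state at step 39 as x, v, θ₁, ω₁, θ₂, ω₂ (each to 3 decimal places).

apply F[0]=-10.000 → step 1: x=-0.001, v=-0.123, θ₁=0.009, ω₁=0.134, θ₂=0.155, ω₂=0.079
apply F[1]=-10.000 → step 2: x=-0.005, v=-0.247, θ₁=0.013, ω₁=0.270, θ₂=0.157, ω₂=0.158
apply F[2]=-10.000 → step 3: x=-0.011, v=-0.371, θ₁=0.020, ω₁=0.408, θ₂=0.161, ω₂=0.234
apply F[3]=-10.000 → step 4: x=-0.020, v=-0.495, θ₁=0.030, ω₁=0.549, θ₂=0.166, ω₂=0.307
apply F[4]=-10.000 → step 5: x=-0.031, v=-0.621, θ₁=0.042, ω₁=0.695, θ₂=0.173, ω₂=0.376
apply F[5]=-10.000 → step 6: x=-0.045, v=-0.747, θ₁=0.058, ω₁=0.846, θ₂=0.182, ω₂=0.441
apply F[6]=-10.000 → step 7: x=-0.061, v=-0.874, θ₁=0.076, ω₁=1.004, θ₂=0.191, ω₂=0.498
apply F[7]=-10.000 → step 8: x=-0.080, v=-1.002, θ₁=0.098, ω₁=1.170, θ₂=0.201, ω₂=0.549
apply F[8]=-10.000 → step 9: x=-0.101, v=-1.132, θ₁=0.123, ω₁=1.345, θ₂=0.213, ω₂=0.591
apply F[9]=-10.000 → step 10: x=-0.125, v=-1.262, θ₁=0.152, ω₁=1.530, θ₂=0.225, ω₂=0.623
apply F[10]=-10.000 → step 11: x=-0.151, v=-1.393, θ₁=0.184, ω₁=1.724, θ₂=0.238, ω₂=0.646
apply F[11]=-10.000 → step 12: x=-0.181, v=-1.525, θ₁=0.221, ω₁=1.928, θ₂=0.251, ω₂=0.660
apply F[12]=-10.000 → step 13: x=-0.212, v=-1.656, θ₁=0.261, ω₁=2.142, θ₂=0.264, ω₂=0.664
apply F[13]=-10.000 → step 14: x=-0.247, v=-1.786, θ₁=0.306, ω₁=2.365, θ₂=0.277, ω₂=0.662
apply F[14]=-10.000 → step 15: x=-0.284, v=-1.914, θ₁=0.356, ω₁=2.594, θ₂=0.290, ω₂=0.656
apply F[15]=-10.000 → step 16: x=-0.323, v=-2.039, θ₁=0.410, ω₁=2.828, θ₂=0.304, ω₂=0.653
apply F[16]=+3.299 → step 17: x=-0.364, v=-2.008, θ₁=0.467, ω₁=2.901, θ₂=0.316, ω₂=0.633
apply F[17]=+10.000 → step 18: x=-0.403, v=-1.901, θ₁=0.526, ω₁=2.911, θ₂=0.329, ω₂=0.592
apply F[18]=+10.000 → step 19: x=-0.440, v=-1.796, θ₁=0.584, ω₁=2.939, θ₂=0.340, ω₂=0.542
apply F[19]=+10.000 → step 20: x=-0.475, v=-1.690, θ₁=0.643, ω₁=2.986, θ₂=0.350, ω₂=0.486
apply F[20]=+10.000 → step 21: x=-0.508, v=-1.584, θ₁=0.704, ω₁=3.049, θ₂=0.359, ω₂=0.426
apply F[21]=+10.000 → step 22: x=-0.538, v=-1.477, θ₁=0.765, ω₁=3.127, θ₂=0.367, ω₂=0.367
apply F[22]=+10.000 → step 23: x=-0.567, v=-1.368, θ₁=0.829, ω₁=3.218, θ₂=0.374, ω₂=0.312
apply F[23]=+10.000 → step 24: x=-0.593, v=-1.255, θ₁=0.894, ω₁=3.322, θ₂=0.380, ω₂=0.266
apply F[24]=+10.000 → step 25: x=-0.617, v=-1.140, θ₁=0.962, ω₁=3.437, θ₂=0.385, ω₂=0.234
apply F[25]=+10.000 → step 26: x=-0.638, v=-1.020, θ₁=1.032, ω₁=3.562, θ₂=0.389, ω₂=0.222
apply F[26]=+10.000 → step 27: x=-0.658, v=-0.894, θ₁=1.104, ω₁=3.697, θ₂=0.394, ω₂=0.236
apply F[27]=+10.000 → step 28: x=-0.674, v=-0.763, θ₁=1.180, ω₁=3.841, θ₂=0.399, ω₂=0.280
apply F[28]=+10.000 → step 29: x=-0.688, v=-0.626, θ₁=1.258, ω₁=3.995, θ₂=0.405, ω₂=0.362
apply F[29]=+10.000 → step 30: x=-0.699, v=-0.481, θ₁=1.339, ω₁=4.160, θ₂=0.414, ω₂=0.488
apply F[30]=+10.000 → step 31: x=-0.707, v=-0.328, θ₁=1.424, ω₁=4.335, θ₂=0.425, ω₂=0.665
apply F[31]=+10.000 → step 32: x=-0.712, v=-0.167, θ₁=1.513, ω₁=4.522, θ₂=0.441, ω₂=0.901
apply F[32]=+10.000 → step 33: x=-0.714, v=0.003, θ₁=1.605, ω₁=4.722, θ₂=0.462, ω₂=1.204
apply F[33]=+10.000 → step 34: x=-0.712, v=0.183, θ₁=1.702, ω₁=4.936, θ₂=0.490, ω₂=1.583
apply F[34]=+10.000 → step 35: x=-0.706, v=0.374, θ₁=1.803, ω₁=5.163, θ₂=0.526, ω₂=2.049
apply F[35]=+10.000 → step 36: x=-0.697, v=0.576, θ₁=1.909, ω₁=5.401, θ₂=0.572, ω₂=2.614
apply F[36]=+10.000 → step 37: x=-0.683, v=0.788, θ₁=2.019, ω₁=5.646, θ₂=0.631, ω₂=3.289
apply F[37]=+10.000 → step 38: x=-0.665, v=1.011, θ₁=2.134, ω₁=5.890, θ₂=0.705, ω₂=4.088
apply F[38]=+10.000 → step 39: x=-0.643, v=1.241, θ₁=2.255, ω₁=6.118, θ₂=0.795, ω₂=5.020

Answer: x=-0.643, v=1.241, θ₁=2.255, ω₁=6.118, θ₂=0.795, ω₂=5.020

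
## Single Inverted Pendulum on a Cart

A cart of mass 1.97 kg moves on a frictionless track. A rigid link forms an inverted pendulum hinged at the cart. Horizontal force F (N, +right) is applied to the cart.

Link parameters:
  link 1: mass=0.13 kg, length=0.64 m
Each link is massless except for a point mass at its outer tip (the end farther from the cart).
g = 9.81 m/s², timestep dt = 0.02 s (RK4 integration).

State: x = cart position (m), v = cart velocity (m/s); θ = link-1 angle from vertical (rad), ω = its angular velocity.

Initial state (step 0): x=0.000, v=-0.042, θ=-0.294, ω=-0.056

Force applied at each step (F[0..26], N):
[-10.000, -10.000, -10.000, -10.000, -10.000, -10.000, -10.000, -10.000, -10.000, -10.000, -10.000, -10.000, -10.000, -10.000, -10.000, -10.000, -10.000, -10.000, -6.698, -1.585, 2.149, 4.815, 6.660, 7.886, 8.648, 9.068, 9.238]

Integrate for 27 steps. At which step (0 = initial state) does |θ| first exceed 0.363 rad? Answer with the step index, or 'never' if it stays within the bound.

Answer: never

Derivation:
apply F[0]=-10.000 → step 1: x=-0.002, v=-0.139, θ=-0.295, ω=0.001
apply F[1]=-10.000 → step 2: x=-0.006, v=-0.237, θ=-0.294, ω=0.057
apply F[2]=-10.000 → step 3: x=-0.011, v=-0.334, θ=-0.292, ω=0.114
apply F[3]=-10.000 → step 4: x=-0.019, v=-0.432, θ=-0.289, ω=0.172
apply F[4]=-10.000 → step 5: x=-0.029, v=-0.529, θ=-0.285, ω=0.232
apply F[5]=-10.000 → step 6: x=-0.040, v=-0.627, θ=-0.280, ω=0.292
apply F[6]=-10.000 → step 7: x=-0.054, v=-0.724, θ=-0.274, ω=0.355
apply F[7]=-10.000 → step 8: x=-0.069, v=-0.822, θ=-0.266, ω=0.421
apply F[8]=-10.000 → step 9: x=-0.087, v=-0.920, θ=-0.257, ω=0.489
apply F[9]=-10.000 → step 10: x=-0.106, v=-1.018, θ=-0.246, ω=0.561
apply F[10]=-10.000 → step 11: x=-0.127, v=-1.116, θ=-0.234, ω=0.637
apply F[11]=-10.000 → step 12: x=-0.151, v=-1.215, θ=-0.221, ω=0.718
apply F[12]=-10.000 → step 13: x=-0.176, v=-1.313, θ=-0.206, ω=0.804
apply F[13]=-10.000 → step 14: x=-0.203, v=-1.412, θ=-0.189, ω=0.895
apply F[14]=-10.000 → step 15: x=-0.232, v=-1.511, θ=-0.170, ω=0.993
apply F[15]=-10.000 → step 16: x=-0.264, v=-1.611, θ=-0.149, ω=1.098
apply F[16]=-10.000 → step 17: x=-0.297, v=-1.711, θ=-0.126, ω=1.210
apply F[17]=-10.000 → step 18: x=-0.332, v=-1.811, θ=-0.100, ω=1.331
apply F[18]=-6.698 → step 19: x=-0.369, v=-1.878, θ=-0.073, ω=1.409
apply F[19]=-1.585 → step 20: x=-0.407, v=-1.893, θ=-0.045, ω=1.415
apply F[20]=+2.149 → step 21: x=-0.444, v=-1.871, θ=-0.017, ω=1.371
apply F[21]=+4.815 → step 22: x=-0.481, v=-1.822, θ=0.010, ω=1.293
apply F[22]=+6.660 → step 23: x=-0.517, v=-1.755, θ=0.035, ω=1.195
apply F[23]=+7.886 → step 24: x=-0.551, v=-1.675, θ=0.057, ω=1.085
apply F[24]=+8.648 → step 25: x=-0.584, v=-1.588, θ=0.078, ω=0.970
apply F[25]=+9.068 → step 26: x=-0.615, v=-1.497, θ=0.096, ω=0.856
apply F[26]=+9.238 → step 27: x=-0.644, v=-1.405, θ=0.112, ω=0.744
max |θ| = 0.295 ≤ 0.363 over all 28 states.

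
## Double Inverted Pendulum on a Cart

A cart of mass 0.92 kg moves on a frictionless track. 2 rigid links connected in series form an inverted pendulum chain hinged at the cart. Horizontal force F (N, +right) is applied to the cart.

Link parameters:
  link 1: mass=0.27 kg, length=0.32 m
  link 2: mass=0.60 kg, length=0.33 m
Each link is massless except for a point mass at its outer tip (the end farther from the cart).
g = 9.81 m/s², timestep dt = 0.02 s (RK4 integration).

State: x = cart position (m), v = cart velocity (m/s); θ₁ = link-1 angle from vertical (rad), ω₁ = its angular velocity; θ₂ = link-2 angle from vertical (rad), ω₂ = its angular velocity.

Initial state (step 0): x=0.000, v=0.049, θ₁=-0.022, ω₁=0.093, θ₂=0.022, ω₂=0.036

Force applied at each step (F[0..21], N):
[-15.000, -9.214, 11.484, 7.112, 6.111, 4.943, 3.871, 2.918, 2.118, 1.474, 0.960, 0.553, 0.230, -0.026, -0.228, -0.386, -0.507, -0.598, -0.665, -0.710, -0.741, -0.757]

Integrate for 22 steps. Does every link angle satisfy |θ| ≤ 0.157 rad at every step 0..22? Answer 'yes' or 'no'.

Answer: yes

Derivation:
apply F[0]=-15.000 → step 1: x=-0.002, v=-0.274, θ₁=-0.011, ω₁=1.034, θ₂=0.024, ω₂=0.115
apply F[1]=-9.214 → step 2: x=-0.010, v=-0.474, θ₁=0.016, ω₁=1.632, θ₂=0.026, ω₂=0.157
apply F[2]=+11.484 → step 3: x=-0.017, v=-0.230, θ₁=0.041, ω₁=0.889, θ₂=0.030, ω₂=0.154
apply F[3]=+7.112 → step 4: x=-0.020, v=-0.085, θ₁=0.055, ω₁=0.489, θ₂=0.032, ω₂=0.120
apply F[4]=+6.111 → step 5: x=-0.020, v=0.037, θ₁=0.061, ω₁=0.181, θ₂=0.034, ω₂=0.070
apply F[5]=+4.943 → step 6: x=-0.019, v=0.133, θ₁=0.063, ω₁=-0.041, θ₂=0.035, ω₂=0.016
apply F[6]=+3.871 → step 7: x=-0.015, v=0.205, θ₁=0.060, ω₁=-0.192, θ₂=0.035, ω₂=-0.036
apply F[7]=+2.918 → step 8: x=-0.011, v=0.258, θ₁=0.056, ω₁=-0.287, θ₂=0.034, ω₂=-0.082
apply F[8]=+2.118 → step 9: x=-0.005, v=0.294, θ₁=0.049, ω₁=-0.341, θ₂=0.032, ω₂=-0.121
apply F[9]=+1.474 → step 10: x=0.001, v=0.318, θ₁=0.042, ω₁=-0.365, θ₂=0.029, ω₂=-0.150
apply F[10]=+0.960 → step 11: x=0.007, v=0.331, θ₁=0.035, ω₁=-0.369, θ₂=0.026, ω₂=-0.172
apply F[11]=+0.553 → step 12: x=0.014, v=0.338, θ₁=0.028, ω₁=-0.359, θ₂=0.022, ω₂=-0.186
apply F[12]=+0.230 → step 13: x=0.021, v=0.338, θ₁=0.021, ω₁=-0.340, θ₂=0.018, ω₂=-0.194
apply F[13]=-0.026 → step 14: x=0.028, v=0.334, θ₁=0.014, ω₁=-0.316, θ₂=0.014, ω₂=-0.196
apply F[14]=-0.228 → step 15: x=0.034, v=0.327, θ₁=0.008, ω₁=-0.289, θ₂=0.010, ω₂=-0.194
apply F[15]=-0.386 → step 16: x=0.041, v=0.318, θ₁=0.003, ω₁=-0.261, θ₂=0.007, ω₂=-0.188
apply F[16]=-0.507 → step 17: x=0.047, v=0.307, θ₁=-0.002, ω₁=-0.232, θ₂=0.003, ω₂=-0.179
apply F[17]=-0.598 → step 18: x=0.053, v=0.295, θ₁=-0.007, ω₁=-0.205, θ₂=-0.001, ω₂=-0.169
apply F[18]=-0.665 → step 19: x=0.059, v=0.282, θ₁=-0.010, ω₁=-0.178, θ₂=-0.004, ω₂=-0.157
apply F[19]=-0.710 → step 20: x=0.064, v=0.269, θ₁=-0.014, ω₁=-0.154, θ₂=-0.007, ω₂=-0.144
apply F[20]=-0.741 → step 21: x=0.069, v=0.255, θ₁=-0.017, ω₁=-0.131, θ₂=-0.010, ω₂=-0.130
apply F[21]=-0.757 → step 22: x=0.074, v=0.242, θ₁=-0.019, ω₁=-0.110, θ₂=-0.012, ω₂=-0.117
Max |angle| over trajectory = 0.063 rad; bound = 0.157 → within bound.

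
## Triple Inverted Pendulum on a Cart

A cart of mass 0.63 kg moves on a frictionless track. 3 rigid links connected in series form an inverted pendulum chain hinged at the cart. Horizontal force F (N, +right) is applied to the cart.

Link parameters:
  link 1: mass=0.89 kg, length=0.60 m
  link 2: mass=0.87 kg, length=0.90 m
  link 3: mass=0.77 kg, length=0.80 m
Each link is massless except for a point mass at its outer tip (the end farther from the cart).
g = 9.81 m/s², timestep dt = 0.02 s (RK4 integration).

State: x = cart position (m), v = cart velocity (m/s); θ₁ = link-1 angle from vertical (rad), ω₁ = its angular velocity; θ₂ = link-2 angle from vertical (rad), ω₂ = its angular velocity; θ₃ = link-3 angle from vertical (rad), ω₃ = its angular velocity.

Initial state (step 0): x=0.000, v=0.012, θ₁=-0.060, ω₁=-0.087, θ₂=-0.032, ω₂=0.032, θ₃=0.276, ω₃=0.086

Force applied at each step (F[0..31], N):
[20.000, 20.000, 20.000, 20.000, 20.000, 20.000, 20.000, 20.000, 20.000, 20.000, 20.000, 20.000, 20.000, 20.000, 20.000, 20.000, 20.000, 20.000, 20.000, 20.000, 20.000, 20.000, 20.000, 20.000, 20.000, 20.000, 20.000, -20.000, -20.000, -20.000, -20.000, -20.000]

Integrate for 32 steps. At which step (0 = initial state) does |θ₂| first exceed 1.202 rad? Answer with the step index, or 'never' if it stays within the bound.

Answer: 24

Derivation:
apply F[0]=+20.000 → step 1: x=0.007, v=0.683, θ₁=-0.073, ω₁=-1.237, θ₂=-0.032, ω₂=0.008, θ₃=0.279, ω₃=0.182
apply F[1]=+20.000 → step 2: x=0.027, v=1.349, θ₁=-0.109, ω₁=-2.387, θ₂=-0.032, ω₂=-0.001, θ₃=0.283, ω₃=0.245
apply F[2]=+20.000 → step 3: x=0.061, v=1.983, θ₁=-0.168, ω₁=-3.478, θ₂=-0.032, ω₂=-0.002, θ₃=0.288, ω₃=0.247
apply F[3]=+20.000 → step 4: x=0.106, v=2.535, θ₁=-0.247, ω₁=-4.394, θ₂=-0.032, ω₂=-0.030, θ₃=0.292, ω₃=0.177
apply F[4]=+20.000 → step 5: x=0.161, v=2.965, θ₁=-0.342, ω₁=-5.044, θ₂=-0.033, ω₂=-0.125, θ₃=0.295, ω₃=0.053
apply F[5]=+20.000 → step 6: x=0.224, v=3.275, θ₁=-0.447, ω₁=-5.440, θ₂=-0.037, ω₂=-0.302, θ₃=0.294, ω₃=-0.092
apply F[6]=+20.000 → step 7: x=0.292, v=3.492, θ₁=-0.559, ω₁=-5.659, θ₂=-0.046, ω₂=-0.548, θ₃=0.291, ω₃=-0.238
apply F[7]=+20.000 → step 8: x=0.363, v=3.646, θ₁=-0.673, ω₁=-5.774, θ₂=-0.060, ω₂=-0.844, θ₃=0.285, ω₃=-0.374
apply F[8]=+20.000 → step 9: x=0.437, v=3.755, θ₁=-0.789, ω₁=-5.833, θ₂=-0.080, ω₂=-1.175, θ₃=0.276, ω₃=-0.500
apply F[9]=+20.000 → step 10: x=0.513, v=3.831, θ₁=-0.906, ω₁=-5.863, θ₂=-0.107, ω₂=-1.530, θ₃=0.265, ω₃=-0.619
apply F[10]=+20.000 → step 11: x=0.590, v=3.880, θ₁=-1.024, ω₁=-5.876, θ₂=-0.141, ω₂=-1.901, θ₃=0.251, ω₃=-0.735
apply F[11]=+20.000 → step 12: x=0.668, v=3.907, θ₁=-1.141, ω₁=-5.875, θ₂=-0.183, ω₂=-2.285, θ₃=0.236, ω₃=-0.853
apply F[12]=+20.000 → step 13: x=0.746, v=3.915, θ₁=-1.259, ω₁=-5.862, θ₂=-0.233, ω₂=-2.678, θ₃=0.217, ω₃=-0.978
apply F[13]=+20.000 → step 14: x=0.825, v=3.908, θ₁=-1.376, ω₁=-5.832, θ₂=-0.290, ω₂=-3.078, θ₃=0.196, ω₃=-1.114
apply F[14]=+20.000 → step 15: x=0.903, v=3.888, θ₁=-1.492, ω₁=-5.781, θ₂=-0.356, ω₂=-3.483, θ₃=0.173, ω₃=-1.268
apply F[15]=+20.000 → step 16: x=0.980, v=3.859, θ₁=-1.607, ω₁=-5.701, θ₂=-0.429, ω₂=-3.889, θ₃=0.146, ω₃=-1.446
apply F[16]=+20.000 → step 17: x=1.057, v=3.827, θ₁=-1.720, ω₁=-5.582, θ₂=-0.511, ω₂=-4.296, θ₃=0.115, ω₃=-1.656
apply F[17]=+20.000 → step 18: x=1.133, v=3.795, θ₁=-1.830, ω₁=-5.413, θ₂=-0.601, ω₂=-4.701, θ₃=0.079, ω₃=-1.904
apply F[18]=+20.000 → step 19: x=1.209, v=3.770, θ₁=-1.936, ω₁=-5.179, θ₂=-0.699, ω₂=-5.100, θ₃=0.038, ω₃=-2.199
apply F[19]=+20.000 → step 20: x=1.284, v=3.757, θ₁=-2.036, ω₁=-4.866, θ₂=-0.805, ω₂=-5.488, θ₃=-0.009, ω₃=-2.549
apply F[20]=+20.000 → step 21: x=1.359, v=3.762, θ₁=-2.130, ω₁=-4.457, θ₂=-0.919, ω₂=-5.859, θ₃=-0.064, ω₃=-2.963
apply F[21]=+20.000 → step 22: x=1.435, v=3.786, θ₁=-2.214, ω₁=-3.943, θ₂=-1.039, ω₂=-6.207, θ₃=-0.128, ω₃=-3.448
apply F[22]=+20.000 → step 23: x=1.511, v=3.829, θ₁=-2.287, ω₁=-3.323, θ₂=-1.167, ω₂=-6.521, θ₃=-0.203, ω₃=-4.011
apply F[23]=+20.000 → step 24: x=1.588, v=3.881, θ₁=-2.346, ω₁=-2.610, θ₂=-1.300, ω₂=-6.794, θ₃=-0.289, ω₃=-4.659
apply F[24]=+20.000 → step 25: x=1.666, v=3.928, θ₁=-2.391, ω₁=-1.837, θ₂=-1.438, ω₂=-7.012, θ₃=-0.390, ω₃=-5.399
apply F[25]=+20.000 → step 26: x=1.745, v=3.945, θ₁=-2.420, ω₁=-1.056, θ₂=-1.580, ω₂=-7.161, θ₃=-0.506, ω₃=-6.239
apply F[26]=+20.000 → step 27: x=1.823, v=3.905, θ₁=-2.433, ω₁=-0.341, θ₂=-1.724, ω₂=-7.209, θ₃=-0.640, ω₃=-7.188
apply F[27]=-20.000 → step 28: x=1.894, v=3.129, θ₁=-2.446, ω₁=-0.910, θ₂=-1.864, ω₂=-6.753, θ₃=-0.791, ω₃=-7.897
apply F[28]=-20.000 → step 29: x=1.948, v=2.320, θ₁=-2.471, ω₁=-1.643, θ₂=-1.994, ω₂=-6.227, θ₃=-0.956, ω₃=-8.586
apply F[29]=-20.000 → step 30: x=1.986, v=1.463, θ₁=-2.512, ω₁=-2.534, θ₂=-2.112, ω₂=-5.633, θ₃=-1.134, ω₃=-9.268
apply F[30]=-20.000 → step 31: x=2.006, v=0.521, θ₁=-2.573, ω₁=-3.593, θ₂=-2.219, ω₂=-4.992, θ₃=-1.327, ω₃=-9.979
apply F[31]=-20.000 → step 32: x=2.006, v=-0.562, θ₁=-2.657, ω₁=-4.839, θ₂=-2.312, ω₂=-4.341, θ₃=-1.534, ω₃=-10.781
|θ₂| = 1.300 > 1.202 first at step 24.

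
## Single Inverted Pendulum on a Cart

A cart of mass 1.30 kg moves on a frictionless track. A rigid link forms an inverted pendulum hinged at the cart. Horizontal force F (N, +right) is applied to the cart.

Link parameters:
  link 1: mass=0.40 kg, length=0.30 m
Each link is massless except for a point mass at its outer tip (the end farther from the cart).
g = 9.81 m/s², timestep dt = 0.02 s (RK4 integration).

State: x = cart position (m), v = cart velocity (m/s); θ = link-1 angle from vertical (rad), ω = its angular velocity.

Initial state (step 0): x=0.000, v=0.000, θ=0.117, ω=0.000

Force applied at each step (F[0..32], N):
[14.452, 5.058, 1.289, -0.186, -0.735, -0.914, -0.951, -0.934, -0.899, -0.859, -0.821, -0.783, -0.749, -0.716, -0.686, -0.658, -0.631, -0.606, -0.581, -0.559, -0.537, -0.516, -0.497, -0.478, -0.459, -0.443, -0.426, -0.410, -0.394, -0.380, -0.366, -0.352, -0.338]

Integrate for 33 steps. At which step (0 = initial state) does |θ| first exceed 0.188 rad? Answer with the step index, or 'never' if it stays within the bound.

apply F[0]=+14.452 → step 1: x=0.002, v=0.215, θ=0.111, ω=-0.636
apply F[1]=+5.058 → step 2: x=0.007, v=0.286, θ=0.096, ω=-0.805
apply F[2]=+1.289 → step 3: x=0.013, v=0.301, θ=0.080, ω=-0.796
apply F[3]=-0.186 → step 4: x=0.019, v=0.294, θ=0.065, ω=-0.725
apply F[4]=-0.735 → step 5: x=0.025, v=0.279, θ=0.052, ω=-0.638
apply F[5]=-0.914 → step 6: x=0.030, v=0.262, θ=0.040, ω=-0.552
apply F[6]=-0.951 → step 7: x=0.035, v=0.245, θ=0.029, ω=-0.474
apply F[7]=-0.934 → step 8: x=0.040, v=0.230, θ=0.021, ω=-0.405
apply F[8]=-0.899 → step 9: x=0.044, v=0.215, θ=0.013, ω=-0.344
apply F[9]=-0.859 → step 10: x=0.049, v=0.201, θ=0.007, ω=-0.292
apply F[10]=-0.821 → step 11: x=0.052, v=0.188, θ=0.001, ω=-0.246
apply F[11]=-0.783 → step 12: x=0.056, v=0.176, θ=-0.003, ω=-0.207
apply F[12]=-0.749 → step 13: x=0.059, v=0.165, θ=-0.007, ω=-0.173
apply F[13]=-0.716 → step 14: x=0.063, v=0.154, θ=-0.010, ω=-0.144
apply F[14]=-0.686 → step 15: x=0.066, v=0.144, θ=-0.013, ω=-0.118
apply F[15]=-0.658 → step 16: x=0.068, v=0.135, θ=-0.015, ω=-0.096
apply F[16]=-0.631 → step 17: x=0.071, v=0.126, θ=-0.017, ω=-0.078
apply F[17]=-0.606 → step 18: x=0.073, v=0.118, θ=-0.018, ω=-0.061
apply F[18]=-0.581 → step 19: x=0.076, v=0.110, θ=-0.019, ω=-0.047
apply F[19]=-0.559 → step 20: x=0.078, v=0.103, θ=-0.020, ω=-0.035
apply F[20]=-0.537 → step 21: x=0.080, v=0.096, θ=-0.020, ω=-0.025
apply F[21]=-0.516 → step 22: x=0.082, v=0.089, θ=-0.021, ω=-0.016
apply F[22]=-0.497 → step 23: x=0.083, v=0.083, θ=-0.021, ω=-0.009
apply F[23]=-0.478 → step 24: x=0.085, v=0.077, θ=-0.021, ω=-0.003
apply F[24]=-0.459 → step 25: x=0.087, v=0.071, θ=-0.021, ω=0.003
apply F[25]=-0.443 → step 26: x=0.088, v=0.065, θ=-0.021, ω=0.007
apply F[26]=-0.426 → step 27: x=0.089, v=0.060, θ=-0.021, ω=0.011
apply F[27]=-0.410 → step 28: x=0.090, v=0.055, θ=-0.021, ω=0.014
apply F[28]=-0.394 → step 29: x=0.091, v=0.050, θ=-0.020, ω=0.017
apply F[29]=-0.380 → step 30: x=0.092, v=0.046, θ=-0.020, ω=0.019
apply F[30]=-0.366 → step 31: x=0.093, v=0.041, θ=-0.020, ω=0.021
apply F[31]=-0.352 → step 32: x=0.094, v=0.037, θ=-0.019, ω=0.022
apply F[32]=-0.338 → step 33: x=0.095, v=0.033, θ=-0.019, ω=0.023
max |θ| = 0.117 ≤ 0.188 over all 34 states.

Answer: never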